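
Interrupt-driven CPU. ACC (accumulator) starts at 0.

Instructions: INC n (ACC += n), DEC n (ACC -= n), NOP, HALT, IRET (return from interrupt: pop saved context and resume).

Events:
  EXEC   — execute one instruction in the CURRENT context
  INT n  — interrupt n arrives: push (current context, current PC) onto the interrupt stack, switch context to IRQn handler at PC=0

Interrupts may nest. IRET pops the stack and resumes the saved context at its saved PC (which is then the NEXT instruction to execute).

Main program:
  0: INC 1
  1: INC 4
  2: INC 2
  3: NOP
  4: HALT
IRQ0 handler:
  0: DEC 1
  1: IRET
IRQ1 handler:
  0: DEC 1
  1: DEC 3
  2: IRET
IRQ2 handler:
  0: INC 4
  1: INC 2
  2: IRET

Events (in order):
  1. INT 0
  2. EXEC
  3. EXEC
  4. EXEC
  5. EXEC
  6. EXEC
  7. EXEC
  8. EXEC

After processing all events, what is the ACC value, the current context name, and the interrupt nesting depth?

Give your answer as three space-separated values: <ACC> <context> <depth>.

Answer: 6 MAIN 0

Derivation:
Event 1 (INT 0): INT 0 arrives: push (MAIN, PC=0), enter IRQ0 at PC=0 (depth now 1)
Event 2 (EXEC): [IRQ0] PC=0: DEC 1 -> ACC=-1
Event 3 (EXEC): [IRQ0] PC=1: IRET -> resume MAIN at PC=0 (depth now 0)
Event 4 (EXEC): [MAIN] PC=0: INC 1 -> ACC=0
Event 5 (EXEC): [MAIN] PC=1: INC 4 -> ACC=4
Event 6 (EXEC): [MAIN] PC=2: INC 2 -> ACC=6
Event 7 (EXEC): [MAIN] PC=3: NOP
Event 8 (EXEC): [MAIN] PC=4: HALT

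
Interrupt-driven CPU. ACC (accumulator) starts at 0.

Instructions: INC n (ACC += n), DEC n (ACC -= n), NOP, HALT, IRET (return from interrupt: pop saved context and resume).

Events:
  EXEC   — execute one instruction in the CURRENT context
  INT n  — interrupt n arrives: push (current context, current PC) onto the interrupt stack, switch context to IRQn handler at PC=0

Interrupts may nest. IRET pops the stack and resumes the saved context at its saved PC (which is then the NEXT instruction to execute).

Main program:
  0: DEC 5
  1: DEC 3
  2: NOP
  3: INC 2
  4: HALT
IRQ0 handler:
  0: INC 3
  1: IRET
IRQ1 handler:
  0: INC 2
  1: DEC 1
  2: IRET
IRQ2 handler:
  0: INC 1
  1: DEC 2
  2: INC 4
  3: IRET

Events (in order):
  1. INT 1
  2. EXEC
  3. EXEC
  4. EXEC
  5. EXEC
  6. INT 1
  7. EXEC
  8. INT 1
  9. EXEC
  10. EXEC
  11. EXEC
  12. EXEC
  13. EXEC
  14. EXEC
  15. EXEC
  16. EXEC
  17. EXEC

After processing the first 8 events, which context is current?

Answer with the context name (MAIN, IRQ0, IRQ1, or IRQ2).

Answer: IRQ1

Derivation:
Event 1 (INT 1): INT 1 arrives: push (MAIN, PC=0), enter IRQ1 at PC=0 (depth now 1)
Event 2 (EXEC): [IRQ1] PC=0: INC 2 -> ACC=2
Event 3 (EXEC): [IRQ1] PC=1: DEC 1 -> ACC=1
Event 4 (EXEC): [IRQ1] PC=2: IRET -> resume MAIN at PC=0 (depth now 0)
Event 5 (EXEC): [MAIN] PC=0: DEC 5 -> ACC=-4
Event 6 (INT 1): INT 1 arrives: push (MAIN, PC=1), enter IRQ1 at PC=0 (depth now 1)
Event 7 (EXEC): [IRQ1] PC=0: INC 2 -> ACC=-2
Event 8 (INT 1): INT 1 arrives: push (IRQ1, PC=1), enter IRQ1 at PC=0 (depth now 2)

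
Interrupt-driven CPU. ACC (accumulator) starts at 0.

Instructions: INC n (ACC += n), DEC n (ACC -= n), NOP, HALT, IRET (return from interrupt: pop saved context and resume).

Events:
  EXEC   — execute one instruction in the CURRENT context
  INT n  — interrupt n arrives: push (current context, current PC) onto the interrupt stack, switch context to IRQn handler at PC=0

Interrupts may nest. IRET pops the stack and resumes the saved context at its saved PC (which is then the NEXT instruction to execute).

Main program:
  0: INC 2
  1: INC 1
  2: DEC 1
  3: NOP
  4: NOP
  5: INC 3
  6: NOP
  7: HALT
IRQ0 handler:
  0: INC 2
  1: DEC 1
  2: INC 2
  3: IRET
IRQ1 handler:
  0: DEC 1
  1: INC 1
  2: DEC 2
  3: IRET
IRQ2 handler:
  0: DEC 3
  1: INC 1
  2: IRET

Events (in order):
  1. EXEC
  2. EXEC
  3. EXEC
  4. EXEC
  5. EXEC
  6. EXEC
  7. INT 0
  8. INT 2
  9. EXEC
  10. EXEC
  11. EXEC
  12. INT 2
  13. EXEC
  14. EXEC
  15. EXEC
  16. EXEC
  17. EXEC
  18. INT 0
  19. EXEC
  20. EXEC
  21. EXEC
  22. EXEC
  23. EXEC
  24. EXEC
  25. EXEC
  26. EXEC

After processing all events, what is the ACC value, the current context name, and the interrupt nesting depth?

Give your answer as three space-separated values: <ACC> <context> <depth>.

Answer: 7 MAIN 0

Derivation:
Event 1 (EXEC): [MAIN] PC=0: INC 2 -> ACC=2
Event 2 (EXEC): [MAIN] PC=1: INC 1 -> ACC=3
Event 3 (EXEC): [MAIN] PC=2: DEC 1 -> ACC=2
Event 4 (EXEC): [MAIN] PC=3: NOP
Event 5 (EXEC): [MAIN] PC=4: NOP
Event 6 (EXEC): [MAIN] PC=5: INC 3 -> ACC=5
Event 7 (INT 0): INT 0 arrives: push (MAIN, PC=6), enter IRQ0 at PC=0 (depth now 1)
Event 8 (INT 2): INT 2 arrives: push (IRQ0, PC=0), enter IRQ2 at PC=0 (depth now 2)
Event 9 (EXEC): [IRQ2] PC=0: DEC 3 -> ACC=2
Event 10 (EXEC): [IRQ2] PC=1: INC 1 -> ACC=3
Event 11 (EXEC): [IRQ2] PC=2: IRET -> resume IRQ0 at PC=0 (depth now 1)
Event 12 (INT 2): INT 2 arrives: push (IRQ0, PC=0), enter IRQ2 at PC=0 (depth now 2)
Event 13 (EXEC): [IRQ2] PC=0: DEC 3 -> ACC=0
Event 14 (EXEC): [IRQ2] PC=1: INC 1 -> ACC=1
Event 15 (EXEC): [IRQ2] PC=2: IRET -> resume IRQ0 at PC=0 (depth now 1)
Event 16 (EXEC): [IRQ0] PC=0: INC 2 -> ACC=3
Event 17 (EXEC): [IRQ0] PC=1: DEC 1 -> ACC=2
Event 18 (INT 0): INT 0 arrives: push (IRQ0, PC=2), enter IRQ0 at PC=0 (depth now 2)
Event 19 (EXEC): [IRQ0] PC=0: INC 2 -> ACC=4
Event 20 (EXEC): [IRQ0] PC=1: DEC 1 -> ACC=3
Event 21 (EXEC): [IRQ0] PC=2: INC 2 -> ACC=5
Event 22 (EXEC): [IRQ0] PC=3: IRET -> resume IRQ0 at PC=2 (depth now 1)
Event 23 (EXEC): [IRQ0] PC=2: INC 2 -> ACC=7
Event 24 (EXEC): [IRQ0] PC=3: IRET -> resume MAIN at PC=6 (depth now 0)
Event 25 (EXEC): [MAIN] PC=6: NOP
Event 26 (EXEC): [MAIN] PC=7: HALT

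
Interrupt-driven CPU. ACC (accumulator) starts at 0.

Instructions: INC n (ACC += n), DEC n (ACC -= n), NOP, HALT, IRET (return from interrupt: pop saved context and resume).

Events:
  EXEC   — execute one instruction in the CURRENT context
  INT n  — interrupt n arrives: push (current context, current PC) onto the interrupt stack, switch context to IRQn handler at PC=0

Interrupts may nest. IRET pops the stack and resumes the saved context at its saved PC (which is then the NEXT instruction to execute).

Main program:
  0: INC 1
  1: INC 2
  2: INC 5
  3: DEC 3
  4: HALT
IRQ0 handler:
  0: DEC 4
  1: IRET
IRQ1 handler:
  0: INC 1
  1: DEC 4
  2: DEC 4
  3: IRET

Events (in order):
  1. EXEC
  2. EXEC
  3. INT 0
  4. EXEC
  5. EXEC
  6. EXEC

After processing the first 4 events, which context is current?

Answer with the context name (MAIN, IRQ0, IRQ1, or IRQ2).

Answer: IRQ0

Derivation:
Event 1 (EXEC): [MAIN] PC=0: INC 1 -> ACC=1
Event 2 (EXEC): [MAIN] PC=1: INC 2 -> ACC=3
Event 3 (INT 0): INT 0 arrives: push (MAIN, PC=2), enter IRQ0 at PC=0 (depth now 1)
Event 4 (EXEC): [IRQ0] PC=0: DEC 4 -> ACC=-1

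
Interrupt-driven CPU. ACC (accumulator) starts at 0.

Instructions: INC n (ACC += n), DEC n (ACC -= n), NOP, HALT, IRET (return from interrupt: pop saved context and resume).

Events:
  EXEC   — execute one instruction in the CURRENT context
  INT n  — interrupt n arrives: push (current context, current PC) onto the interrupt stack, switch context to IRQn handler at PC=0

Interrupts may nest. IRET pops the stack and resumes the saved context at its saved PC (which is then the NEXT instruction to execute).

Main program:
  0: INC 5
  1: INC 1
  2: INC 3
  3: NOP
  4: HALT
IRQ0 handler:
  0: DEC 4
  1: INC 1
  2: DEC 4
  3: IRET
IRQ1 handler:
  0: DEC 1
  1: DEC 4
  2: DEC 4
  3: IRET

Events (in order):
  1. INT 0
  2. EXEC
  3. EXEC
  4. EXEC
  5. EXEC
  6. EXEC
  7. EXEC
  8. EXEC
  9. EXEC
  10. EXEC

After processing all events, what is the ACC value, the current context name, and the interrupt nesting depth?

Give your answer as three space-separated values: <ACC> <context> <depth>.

Event 1 (INT 0): INT 0 arrives: push (MAIN, PC=0), enter IRQ0 at PC=0 (depth now 1)
Event 2 (EXEC): [IRQ0] PC=0: DEC 4 -> ACC=-4
Event 3 (EXEC): [IRQ0] PC=1: INC 1 -> ACC=-3
Event 4 (EXEC): [IRQ0] PC=2: DEC 4 -> ACC=-7
Event 5 (EXEC): [IRQ0] PC=3: IRET -> resume MAIN at PC=0 (depth now 0)
Event 6 (EXEC): [MAIN] PC=0: INC 5 -> ACC=-2
Event 7 (EXEC): [MAIN] PC=1: INC 1 -> ACC=-1
Event 8 (EXEC): [MAIN] PC=2: INC 3 -> ACC=2
Event 9 (EXEC): [MAIN] PC=3: NOP
Event 10 (EXEC): [MAIN] PC=4: HALT

Answer: 2 MAIN 0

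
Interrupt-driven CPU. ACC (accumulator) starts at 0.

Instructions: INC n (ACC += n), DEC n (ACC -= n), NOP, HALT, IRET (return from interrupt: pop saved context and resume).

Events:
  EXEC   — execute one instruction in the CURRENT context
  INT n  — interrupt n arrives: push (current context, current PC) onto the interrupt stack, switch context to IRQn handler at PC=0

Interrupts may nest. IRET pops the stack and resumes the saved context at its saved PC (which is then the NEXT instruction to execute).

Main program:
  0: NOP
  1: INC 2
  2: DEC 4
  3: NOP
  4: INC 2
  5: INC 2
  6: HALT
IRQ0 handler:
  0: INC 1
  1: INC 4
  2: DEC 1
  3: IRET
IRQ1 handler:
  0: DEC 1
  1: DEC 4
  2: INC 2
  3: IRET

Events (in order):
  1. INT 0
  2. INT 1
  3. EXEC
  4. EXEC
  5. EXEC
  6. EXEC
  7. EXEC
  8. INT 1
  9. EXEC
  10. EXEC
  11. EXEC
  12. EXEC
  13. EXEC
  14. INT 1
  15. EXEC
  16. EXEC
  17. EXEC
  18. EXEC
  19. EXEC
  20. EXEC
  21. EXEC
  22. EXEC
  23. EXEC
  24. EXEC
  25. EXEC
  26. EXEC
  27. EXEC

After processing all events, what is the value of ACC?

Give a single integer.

Answer: -3

Derivation:
Event 1 (INT 0): INT 0 arrives: push (MAIN, PC=0), enter IRQ0 at PC=0 (depth now 1)
Event 2 (INT 1): INT 1 arrives: push (IRQ0, PC=0), enter IRQ1 at PC=0 (depth now 2)
Event 3 (EXEC): [IRQ1] PC=0: DEC 1 -> ACC=-1
Event 4 (EXEC): [IRQ1] PC=1: DEC 4 -> ACC=-5
Event 5 (EXEC): [IRQ1] PC=2: INC 2 -> ACC=-3
Event 6 (EXEC): [IRQ1] PC=3: IRET -> resume IRQ0 at PC=0 (depth now 1)
Event 7 (EXEC): [IRQ0] PC=0: INC 1 -> ACC=-2
Event 8 (INT 1): INT 1 arrives: push (IRQ0, PC=1), enter IRQ1 at PC=0 (depth now 2)
Event 9 (EXEC): [IRQ1] PC=0: DEC 1 -> ACC=-3
Event 10 (EXEC): [IRQ1] PC=1: DEC 4 -> ACC=-7
Event 11 (EXEC): [IRQ1] PC=2: INC 2 -> ACC=-5
Event 12 (EXEC): [IRQ1] PC=3: IRET -> resume IRQ0 at PC=1 (depth now 1)
Event 13 (EXEC): [IRQ0] PC=1: INC 4 -> ACC=-1
Event 14 (INT 1): INT 1 arrives: push (IRQ0, PC=2), enter IRQ1 at PC=0 (depth now 2)
Event 15 (EXEC): [IRQ1] PC=0: DEC 1 -> ACC=-2
Event 16 (EXEC): [IRQ1] PC=1: DEC 4 -> ACC=-6
Event 17 (EXEC): [IRQ1] PC=2: INC 2 -> ACC=-4
Event 18 (EXEC): [IRQ1] PC=3: IRET -> resume IRQ0 at PC=2 (depth now 1)
Event 19 (EXEC): [IRQ0] PC=2: DEC 1 -> ACC=-5
Event 20 (EXEC): [IRQ0] PC=3: IRET -> resume MAIN at PC=0 (depth now 0)
Event 21 (EXEC): [MAIN] PC=0: NOP
Event 22 (EXEC): [MAIN] PC=1: INC 2 -> ACC=-3
Event 23 (EXEC): [MAIN] PC=2: DEC 4 -> ACC=-7
Event 24 (EXEC): [MAIN] PC=3: NOP
Event 25 (EXEC): [MAIN] PC=4: INC 2 -> ACC=-5
Event 26 (EXEC): [MAIN] PC=5: INC 2 -> ACC=-3
Event 27 (EXEC): [MAIN] PC=6: HALT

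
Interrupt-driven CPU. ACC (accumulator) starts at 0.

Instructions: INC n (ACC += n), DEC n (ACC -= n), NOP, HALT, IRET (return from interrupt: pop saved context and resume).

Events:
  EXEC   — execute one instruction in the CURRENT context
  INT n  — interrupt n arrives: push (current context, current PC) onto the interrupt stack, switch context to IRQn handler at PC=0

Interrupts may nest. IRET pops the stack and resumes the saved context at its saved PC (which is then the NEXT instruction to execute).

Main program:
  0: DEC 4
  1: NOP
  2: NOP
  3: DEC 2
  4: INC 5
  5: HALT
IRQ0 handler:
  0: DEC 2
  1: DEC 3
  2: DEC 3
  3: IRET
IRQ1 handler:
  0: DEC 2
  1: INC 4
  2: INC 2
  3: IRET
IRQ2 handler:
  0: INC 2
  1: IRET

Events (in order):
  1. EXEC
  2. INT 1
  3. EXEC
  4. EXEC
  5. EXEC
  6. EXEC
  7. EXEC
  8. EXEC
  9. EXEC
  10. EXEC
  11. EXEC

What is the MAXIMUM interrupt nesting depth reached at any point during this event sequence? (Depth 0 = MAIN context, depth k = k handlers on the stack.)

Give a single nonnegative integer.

Event 1 (EXEC): [MAIN] PC=0: DEC 4 -> ACC=-4 [depth=0]
Event 2 (INT 1): INT 1 arrives: push (MAIN, PC=1), enter IRQ1 at PC=0 (depth now 1) [depth=1]
Event 3 (EXEC): [IRQ1] PC=0: DEC 2 -> ACC=-6 [depth=1]
Event 4 (EXEC): [IRQ1] PC=1: INC 4 -> ACC=-2 [depth=1]
Event 5 (EXEC): [IRQ1] PC=2: INC 2 -> ACC=0 [depth=1]
Event 6 (EXEC): [IRQ1] PC=3: IRET -> resume MAIN at PC=1 (depth now 0) [depth=0]
Event 7 (EXEC): [MAIN] PC=1: NOP [depth=0]
Event 8 (EXEC): [MAIN] PC=2: NOP [depth=0]
Event 9 (EXEC): [MAIN] PC=3: DEC 2 -> ACC=-2 [depth=0]
Event 10 (EXEC): [MAIN] PC=4: INC 5 -> ACC=3 [depth=0]
Event 11 (EXEC): [MAIN] PC=5: HALT [depth=0]
Max depth observed: 1

Answer: 1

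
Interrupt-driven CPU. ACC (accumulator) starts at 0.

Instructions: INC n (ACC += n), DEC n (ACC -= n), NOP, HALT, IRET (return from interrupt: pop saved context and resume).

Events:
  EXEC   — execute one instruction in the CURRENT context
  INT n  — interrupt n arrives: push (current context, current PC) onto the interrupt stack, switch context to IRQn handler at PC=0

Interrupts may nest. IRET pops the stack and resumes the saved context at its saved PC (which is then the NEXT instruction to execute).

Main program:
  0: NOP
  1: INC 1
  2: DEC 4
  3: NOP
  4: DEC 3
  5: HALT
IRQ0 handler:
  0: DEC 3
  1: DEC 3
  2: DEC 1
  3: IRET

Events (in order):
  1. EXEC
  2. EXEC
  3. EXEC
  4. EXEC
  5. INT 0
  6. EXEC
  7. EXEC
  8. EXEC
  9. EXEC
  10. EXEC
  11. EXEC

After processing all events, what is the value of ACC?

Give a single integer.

Event 1 (EXEC): [MAIN] PC=0: NOP
Event 2 (EXEC): [MAIN] PC=1: INC 1 -> ACC=1
Event 3 (EXEC): [MAIN] PC=2: DEC 4 -> ACC=-3
Event 4 (EXEC): [MAIN] PC=3: NOP
Event 5 (INT 0): INT 0 arrives: push (MAIN, PC=4), enter IRQ0 at PC=0 (depth now 1)
Event 6 (EXEC): [IRQ0] PC=0: DEC 3 -> ACC=-6
Event 7 (EXEC): [IRQ0] PC=1: DEC 3 -> ACC=-9
Event 8 (EXEC): [IRQ0] PC=2: DEC 1 -> ACC=-10
Event 9 (EXEC): [IRQ0] PC=3: IRET -> resume MAIN at PC=4 (depth now 0)
Event 10 (EXEC): [MAIN] PC=4: DEC 3 -> ACC=-13
Event 11 (EXEC): [MAIN] PC=5: HALT

Answer: -13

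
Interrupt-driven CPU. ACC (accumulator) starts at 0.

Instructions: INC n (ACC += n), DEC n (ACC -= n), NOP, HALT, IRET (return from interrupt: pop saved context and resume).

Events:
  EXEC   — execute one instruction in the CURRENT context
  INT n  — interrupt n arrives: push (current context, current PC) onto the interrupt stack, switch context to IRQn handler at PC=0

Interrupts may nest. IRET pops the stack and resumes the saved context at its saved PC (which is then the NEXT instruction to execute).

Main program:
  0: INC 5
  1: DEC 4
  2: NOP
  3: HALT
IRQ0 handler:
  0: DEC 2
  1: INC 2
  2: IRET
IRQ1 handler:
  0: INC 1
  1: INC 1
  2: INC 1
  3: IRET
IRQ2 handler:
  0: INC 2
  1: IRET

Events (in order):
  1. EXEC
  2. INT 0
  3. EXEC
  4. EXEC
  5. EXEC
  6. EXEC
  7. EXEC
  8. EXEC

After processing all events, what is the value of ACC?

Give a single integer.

Answer: 1

Derivation:
Event 1 (EXEC): [MAIN] PC=0: INC 5 -> ACC=5
Event 2 (INT 0): INT 0 arrives: push (MAIN, PC=1), enter IRQ0 at PC=0 (depth now 1)
Event 3 (EXEC): [IRQ0] PC=0: DEC 2 -> ACC=3
Event 4 (EXEC): [IRQ0] PC=1: INC 2 -> ACC=5
Event 5 (EXEC): [IRQ0] PC=2: IRET -> resume MAIN at PC=1 (depth now 0)
Event 6 (EXEC): [MAIN] PC=1: DEC 4 -> ACC=1
Event 7 (EXEC): [MAIN] PC=2: NOP
Event 8 (EXEC): [MAIN] PC=3: HALT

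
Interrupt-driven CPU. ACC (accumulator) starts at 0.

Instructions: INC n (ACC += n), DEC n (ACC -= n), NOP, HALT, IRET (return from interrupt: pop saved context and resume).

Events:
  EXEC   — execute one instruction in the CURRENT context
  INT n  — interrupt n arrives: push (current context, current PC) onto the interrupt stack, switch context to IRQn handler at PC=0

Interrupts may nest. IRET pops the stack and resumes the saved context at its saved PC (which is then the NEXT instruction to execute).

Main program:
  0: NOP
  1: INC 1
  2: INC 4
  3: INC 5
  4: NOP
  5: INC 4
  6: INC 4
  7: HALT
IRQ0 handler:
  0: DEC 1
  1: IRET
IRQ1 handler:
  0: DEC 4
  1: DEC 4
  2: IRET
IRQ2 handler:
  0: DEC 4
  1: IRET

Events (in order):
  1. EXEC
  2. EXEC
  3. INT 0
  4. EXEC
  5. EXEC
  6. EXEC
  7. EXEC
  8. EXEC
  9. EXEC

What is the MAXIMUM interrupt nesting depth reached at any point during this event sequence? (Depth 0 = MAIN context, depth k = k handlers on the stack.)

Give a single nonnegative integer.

Event 1 (EXEC): [MAIN] PC=0: NOP [depth=0]
Event 2 (EXEC): [MAIN] PC=1: INC 1 -> ACC=1 [depth=0]
Event 3 (INT 0): INT 0 arrives: push (MAIN, PC=2), enter IRQ0 at PC=0 (depth now 1) [depth=1]
Event 4 (EXEC): [IRQ0] PC=0: DEC 1 -> ACC=0 [depth=1]
Event 5 (EXEC): [IRQ0] PC=1: IRET -> resume MAIN at PC=2 (depth now 0) [depth=0]
Event 6 (EXEC): [MAIN] PC=2: INC 4 -> ACC=4 [depth=0]
Event 7 (EXEC): [MAIN] PC=3: INC 5 -> ACC=9 [depth=0]
Event 8 (EXEC): [MAIN] PC=4: NOP [depth=0]
Event 9 (EXEC): [MAIN] PC=5: INC 4 -> ACC=13 [depth=0]
Max depth observed: 1

Answer: 1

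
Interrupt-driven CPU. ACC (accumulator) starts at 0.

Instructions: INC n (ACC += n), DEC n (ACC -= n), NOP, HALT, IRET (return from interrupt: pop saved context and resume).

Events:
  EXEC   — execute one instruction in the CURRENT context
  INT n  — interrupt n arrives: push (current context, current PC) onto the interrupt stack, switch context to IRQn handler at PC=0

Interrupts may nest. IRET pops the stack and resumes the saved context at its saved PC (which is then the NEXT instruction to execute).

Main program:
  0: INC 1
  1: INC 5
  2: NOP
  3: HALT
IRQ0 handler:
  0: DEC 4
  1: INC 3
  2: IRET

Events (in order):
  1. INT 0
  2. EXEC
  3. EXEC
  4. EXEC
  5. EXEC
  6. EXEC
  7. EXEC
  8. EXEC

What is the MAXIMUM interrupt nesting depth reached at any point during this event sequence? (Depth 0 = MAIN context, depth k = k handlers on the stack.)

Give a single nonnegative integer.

Answer: 1

Derivation:
Event 1 (INT 0): INT 0 arrives: push (MAIN, PC=0), enter IRQ0 at PC=0 (depth now 1) [depth=1]
Event 2 (EXEC): [IRQ0] PC=0: DEC 4 -> ACC=-4 [depth=1]
Event 3 (EXEC): [IRQ0] PC=1: INC 3 -> ACC=-1 [depth=1]
Event 4 (EXEC): [IRQ0] PC=2: IRET -> resume MAIN at PC=0 (depth now 0) [depth=0]
Event 5 (EXEC): [MAIN] PC=0: INC 1 -> ACC=0 [depth=0]
Event 6 (EXEC): [MAIN] PC=1: INC 5 -> ACC=5 [depth=0]
Event 7 (EXEC): [MAIN] PC=2: NOP [depth=0]
Event 8 (EXEC): [MAIN] PC=3: HALT [depth=0]
Max depth observed: 1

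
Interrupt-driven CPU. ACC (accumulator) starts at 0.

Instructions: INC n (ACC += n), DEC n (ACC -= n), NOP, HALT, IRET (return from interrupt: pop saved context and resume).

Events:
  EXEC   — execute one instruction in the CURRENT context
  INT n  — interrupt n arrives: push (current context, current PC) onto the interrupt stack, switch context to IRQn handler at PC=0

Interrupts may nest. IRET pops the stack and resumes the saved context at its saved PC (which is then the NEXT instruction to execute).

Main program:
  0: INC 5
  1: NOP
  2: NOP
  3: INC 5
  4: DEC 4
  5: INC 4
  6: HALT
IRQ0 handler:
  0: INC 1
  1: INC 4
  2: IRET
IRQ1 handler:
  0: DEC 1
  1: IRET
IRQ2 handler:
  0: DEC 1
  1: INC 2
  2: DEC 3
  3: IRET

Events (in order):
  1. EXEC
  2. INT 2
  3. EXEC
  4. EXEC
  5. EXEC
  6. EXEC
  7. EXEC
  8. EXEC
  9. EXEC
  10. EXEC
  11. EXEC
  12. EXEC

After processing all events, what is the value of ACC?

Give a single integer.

Event 1 (EXEC): [MAIN] PC=0: INC 5 -> ACC=5
Event 2 (INT 2): INT 2 arrives: push (MAIN, PC=1), enter IRQ2 at PC=0 (depth now 1)
Event 3 (EXEC): [IRQ2] PC=0: DEC 1 -> ACC=4
Event 4 (EXEC): [IRQ2] PC=1: INC 2 -> ACC=6
Event 5 (EXEC): [IRQ2] PC=2: DEC 3 -> ACC=3
Event 6 (EXEC): [IRQ2] PC=3: IRET -> resume MAIN at PC=1 (depth now 0)
Event 7 (EXEC): [MAIN] PC=1: NOP
Event 8 (EXEC): [MAIN] PC=2: NOP
Event 9 (EXEC): [MAIN] PC=3: INC 5 -> ACC=8
Event 10 (EXEC): [MAIN] PC=4: DEC 4 -> ACC=4
Event 11 (EXEC): [MAIN] PC=5: INC 4 -> ACC=8
Event 12 (EXEC): [MAIN] PC=6: HALT

Answer: 8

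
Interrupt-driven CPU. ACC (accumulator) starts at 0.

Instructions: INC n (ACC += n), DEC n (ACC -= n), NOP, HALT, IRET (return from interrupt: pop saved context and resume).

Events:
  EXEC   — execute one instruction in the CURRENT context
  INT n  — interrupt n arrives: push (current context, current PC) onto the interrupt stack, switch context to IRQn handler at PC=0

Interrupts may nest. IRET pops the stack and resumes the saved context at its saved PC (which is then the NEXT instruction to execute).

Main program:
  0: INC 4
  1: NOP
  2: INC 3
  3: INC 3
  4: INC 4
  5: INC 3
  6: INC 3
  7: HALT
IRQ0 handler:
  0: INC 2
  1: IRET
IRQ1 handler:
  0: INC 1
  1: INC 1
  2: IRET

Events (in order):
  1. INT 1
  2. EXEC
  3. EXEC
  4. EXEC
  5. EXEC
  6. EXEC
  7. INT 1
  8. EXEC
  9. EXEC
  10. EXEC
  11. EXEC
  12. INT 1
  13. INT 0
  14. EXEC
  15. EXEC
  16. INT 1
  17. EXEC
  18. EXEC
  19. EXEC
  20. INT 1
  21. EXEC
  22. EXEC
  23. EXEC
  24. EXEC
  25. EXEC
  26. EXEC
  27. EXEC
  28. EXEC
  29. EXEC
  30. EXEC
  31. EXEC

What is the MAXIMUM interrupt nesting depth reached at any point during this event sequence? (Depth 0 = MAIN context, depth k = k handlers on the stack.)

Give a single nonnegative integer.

Answer: 2

Derivation:
Event 1 (INT 1): INT 1 arrives: push (MAIN, PC=0), enter IRQ1 at PC=0 (depth now 1) [depth=1]
Event 2 (EXEC): [IRQ1] PC=0: INC 1 -> ACC=1 [depth=1]
Event 3 (EXEC): [IRQ1] PC=1: INC 1 -> ACC=2 [depth=1]
Event 4 (EXEC): [IRQ1] PC=2: IRET -> resume MAIN at PC=0 (depth now 0) [depth=0]
Event 5 (EXEC): [MAIN] PC=0: INC 4 -> ACC=6 [depth=0]
Event 6 (EXEC): [MAIN] PC=1: NOP [depth=0]
Event 7 (INT 1): INT 1 arrives: push (MAIN, PC=2), enter IRQ1 at PC=0 (depth now 1) [depth=1]
Event 8 (EXEC): [IRQ1] PC=0: INC 1 -> ACC=7 [depth=1]
Event 9 (EXEC): [IRQ1] PC=1: INC 1 -> ACC=8 [depth=1]
Event 10 (EXEC): [IRQ1] PC=2: IRET -> resume MAIN at PC=2 (depth now 0) [depth=0]
Event 11 (EXEC): [MAIN] PC=2: INC 3 -> ACC=11 [depth=0]
Event 12 (INT 1): INT 1 arrives: push (MAIN, PC=3), enter IRQ1 at PC=0 (depth now 1) [depth=1]
Event 13 (INT 0): INT 0 arrives: push (IRQ1, PC=0), enter IRQ0 at PC=0 (depth now 2) [depth=2]
Event 14 (EXEC): [IRQ0] PC=0: INC 2 -> ACC=13 [depth=2]
Event 15 (EXEC): [IRQ0] PC=1: IRET -> resume IRQ1 at PC=0 (depth now 1) [depth=1]
Event 16 (INT 1): INT 1 arrives: push (IRQ1, PC=0), enter IRQ1 at PC=0 (depth now 2) [depth=2]
Event 17 (EXEC): [IRQ1] PC=0: INC 1 -> ACC=14 [depth=2]
Event 18 (EXEC): [IRQ1] PC=1: INC 1 -> ACC=15 [depth=2]
Event 19 (EXEC): [IRQ1] PC=2: IRET -> resume IRQ1 at PC=0 (depth now 1) [depth=1]
Event 20 (INT 1): INT 1 arrives: push (IRQ1, PC=0), enter IRQ1 at PC=0 (depth now 2) [depth=2]
Event 21 (EXEC): [IRQ1] PC=0: INC 1 -> ACC=16 [depth=2]
Event 22 (EXEC): [IRQ1] PC=1: INC 1 -> ACC=17 [depth=2]
Event 23 (EXEC): [IRQ1] PC=2: IRET -> resume IRQ1 at PC=0 (depth now 1) [depth=1]
Event 24 (EXEC): [IRQ1] PC=0: INC 1 -> ACC=18 [depth=1]
Event 25 (EXEC): [IRQ1] PC=1: INC 1 -> ACC=19 [depth=1]
Event 26 (EXEC): [IRQ1] PC=2: IRET -> resume MAIN at PC=3 (depth now 0) [depth=0]
Event 27 (EXEC): [MAIN] PC=3: INC 3 -> ACC=22 [depth=0]
Event 28 (EXEC): [MAIN] PC=4: INC 4 -> ACC=26 [depth=0]
Event 29 (EXEC): [MAIN] PC=5: INC 3 -> ACC=29 [depth=0]
Event 30 (EXEC): [MAIN] PC=6: INC 3 -> ACC=32 [depth=0]
Event 31 (EXEC): [MAIN] PC=7: HALT [depth=0]
Max depth observed: 2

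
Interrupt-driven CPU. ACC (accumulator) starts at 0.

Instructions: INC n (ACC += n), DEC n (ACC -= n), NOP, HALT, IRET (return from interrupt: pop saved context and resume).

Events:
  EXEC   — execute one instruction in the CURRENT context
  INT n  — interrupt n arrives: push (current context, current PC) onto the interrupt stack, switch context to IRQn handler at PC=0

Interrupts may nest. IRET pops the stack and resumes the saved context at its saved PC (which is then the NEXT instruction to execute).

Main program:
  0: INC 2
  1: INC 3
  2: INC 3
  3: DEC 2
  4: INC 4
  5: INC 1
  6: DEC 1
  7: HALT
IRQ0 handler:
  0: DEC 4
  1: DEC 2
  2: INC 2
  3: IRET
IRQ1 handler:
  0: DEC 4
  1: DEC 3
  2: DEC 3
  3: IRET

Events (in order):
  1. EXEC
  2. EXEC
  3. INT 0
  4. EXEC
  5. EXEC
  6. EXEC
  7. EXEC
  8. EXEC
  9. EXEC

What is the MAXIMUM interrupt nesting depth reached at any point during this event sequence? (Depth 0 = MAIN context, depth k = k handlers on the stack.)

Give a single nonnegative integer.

Answer: 1

Derivation:
Event 1 (EXEC): [MAIN] PC=0: INC 2 -> ACC=2 [depth=0]
Event 2 (EXEC): [MAIN] PC=1: INC 3 -> ACC=5 [depth=0]
Event 3 (INT 0): INT 0 arrives: push (MAIN, PC=2), enter IRQ0 at PC=0 (depth now 1) [depth=1]
Event 4 (EXEC): [IRQ0] PC=0: DEC 4 -> ACC=1 [depth=1]
Event 5 (EXEC): [IRQ0] PC=1: DEC 2 -> ACC=-1 [depth=1]
Event 6 (EXEC): [IRQ0] PC=2: INC 2 -> ACC=1 [depth=1]
Event 7 (EXEC): [IRQ0] PC=3: IRET -> resume MAIN at PC=2 (depth now 0) [depth=0]
Event 8 (EXEC): [MAIN] PC=2: INC 3 -> ACC=4 [depth=0]
Event 9 (EXEC): [MAIN] PC=3: DEC 2 -> ACC=2 [depth=0]
Max depth observed: 1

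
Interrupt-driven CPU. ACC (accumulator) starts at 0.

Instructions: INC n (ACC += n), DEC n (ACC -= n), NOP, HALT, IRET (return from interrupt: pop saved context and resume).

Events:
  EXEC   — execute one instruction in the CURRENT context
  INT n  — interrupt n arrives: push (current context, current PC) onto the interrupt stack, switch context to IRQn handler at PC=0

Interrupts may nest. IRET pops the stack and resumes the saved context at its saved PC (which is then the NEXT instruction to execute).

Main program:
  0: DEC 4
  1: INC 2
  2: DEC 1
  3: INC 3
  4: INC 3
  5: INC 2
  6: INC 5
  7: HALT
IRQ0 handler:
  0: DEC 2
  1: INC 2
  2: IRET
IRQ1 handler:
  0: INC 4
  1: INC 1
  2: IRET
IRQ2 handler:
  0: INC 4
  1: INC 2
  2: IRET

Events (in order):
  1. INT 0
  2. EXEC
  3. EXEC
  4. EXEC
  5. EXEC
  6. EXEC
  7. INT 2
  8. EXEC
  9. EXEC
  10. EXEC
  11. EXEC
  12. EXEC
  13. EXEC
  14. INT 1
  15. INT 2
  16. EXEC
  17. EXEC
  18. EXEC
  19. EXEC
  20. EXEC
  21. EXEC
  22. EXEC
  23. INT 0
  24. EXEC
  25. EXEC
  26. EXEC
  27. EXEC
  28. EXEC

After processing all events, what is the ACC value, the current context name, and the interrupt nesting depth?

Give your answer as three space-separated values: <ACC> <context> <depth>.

Answer: 27 MAIN 0

Derivation:
Event 1 (INT 0): INT 0 arrives: push (MAIN, PC=0), enter IRQ0 at PC=0 (depth now 1)
Event 2 (EXEC): [IRQ0] PC=0: DEC 2 -> ACC=-2
Event 3 (EXEC): [IRQ0] PC=1: INC 2 -> ACC=0
Event 4 (EXEC): [IRQ0] PC=2: IRET -> resume MAIN at PC=0 (depth now 0)
Event 5 (EXEC): [MAIN] PC=0: DEC 4 -> ACC=-4
Event 6 (EXEC): [MAIN] PC=1: INC 2 -> ACC=-2
Event 7 (INT 2): INT 2 arrives: push (MAIN, PC=2), enter IRQ2 at PC=0 (depth now 1)
Event 8 (EXEC): [IRQ2] PC=0: INC 4 -> ACC=2
Event 9 (EXEC): [IRQ2] PC=1: INC 2 -> ACC=4
Event 10 (EXEC): [IRQ2] PC=2: IRET -> resume MAIN at PC=2 (depth now 0)
Event 11 (EXEC): [MAIN] PC=2: DEC 1 -> ACC=3
Event 12 (EXEC): [MAIN] PC=3: INC 3 -> ACC=6
Event 13 (EXEC): [MAIN] PC=4: INC 3 -> ACC=9
Event 14 (INT 1): INT 1 arrives: push (MAIN, PC=5), enter IRQ1 at PC=0 (depth now 1)
Event 15 (INT 2): INT 2 arrives: push (IRQ1, PC=0), enter IRQ2 at PC=0 (depth now 2)
Event 16 (EXEC): [IRQ2] PC=0: INC 4 -> ACC=13
Event 17 (EXEC): [IRQ2] PC=1: INC 2 -> ACC=15
Event 18 (EXEC): [IRQ2] PC=2: IRET -> resume IRQ1 at PC=0 (depth now 1)
Event 19 (EXEC): [IRQ1] PC=0: INC 4 -> ACC=19
Event 20 (EXEC): [IRQ1] PC=1: INC 1 -> ACC=20
Event 21 (EXEC): [IRQ1] PC=2: IRET -> resume MAIN at PC=5 (depth now 0)
Event 22 (EXEC): [MAIN] PC=5: INC 2 -> ACC=22
Event 23 (INT 0): INT 0 arrives: push (MAIN, PC=6), enter IRQ0 at PC=0 (depth now 1)
Event 24 (EXEC): [IRQ0] PC=0: DEC 2 -> ACC=20
Event 25 (EXEC): [IRQ0] PC=1: INC 2 -> ACC=22
Event 26 (EXEC): [IRQ0] PC=2: IRET -> resume MAIN at PC=6 (depth now 0)
Event 27 (EXEC): [MAIN] PC=6: INC 5 -> ACC=27
Event 28 (EXEC): [MAIN] PC=7: HALT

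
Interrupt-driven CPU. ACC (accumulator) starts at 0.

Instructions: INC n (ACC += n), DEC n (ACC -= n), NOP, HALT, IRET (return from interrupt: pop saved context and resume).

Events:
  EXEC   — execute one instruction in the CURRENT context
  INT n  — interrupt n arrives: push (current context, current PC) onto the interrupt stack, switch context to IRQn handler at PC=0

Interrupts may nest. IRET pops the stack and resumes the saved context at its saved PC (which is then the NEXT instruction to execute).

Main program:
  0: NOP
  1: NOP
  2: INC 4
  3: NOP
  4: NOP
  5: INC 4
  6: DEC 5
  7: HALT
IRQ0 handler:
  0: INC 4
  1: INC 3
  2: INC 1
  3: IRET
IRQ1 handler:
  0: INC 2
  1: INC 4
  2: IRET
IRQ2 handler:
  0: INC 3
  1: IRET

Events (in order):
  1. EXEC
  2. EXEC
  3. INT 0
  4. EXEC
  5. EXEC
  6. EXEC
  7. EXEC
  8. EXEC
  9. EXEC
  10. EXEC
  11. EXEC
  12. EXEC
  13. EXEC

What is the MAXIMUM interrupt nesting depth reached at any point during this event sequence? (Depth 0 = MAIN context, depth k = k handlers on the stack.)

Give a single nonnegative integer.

Event 1 (EXEC): [MAIN] PC=0: NOP [depth=0]
Event 2 (EXEC): [MAIN] PC=1: NOP [depth=0]
Event 3 (INT 0): INT 0 arrives: push (MAIN, PC=2), enter IRQ0 at PC=0 (depth now 1) [depth=1]
Event 4 (EXEC): [IRQ0] PC=0: INC 4 -> ACC=4 [depth=1]
Event 5 (EXEC): [IRQ0] PC=1: INC 3 -> ACC=7 [depth=1]
Event 6 (EXEC): [IRQ0] PC=2: INC 1 -> ACC=8 [depth=1]
Event 7 (EXEC): [IRQ0] PC=3: IRET -> resume MAIN at PC=2 (depth now 0) [depth=0]
Event 8 (EXEC): [MAIN] PC=2: INC 4 -> ACC=12 [depth=0]
Event 9 (EXEC): [MAIN] PC=3: NOP [depth=0]
Event 10 (EXEC): [MAIN] PC=4: NOP [depth=0]
Event 11 (EXEC): [MAIN] PC=5: INC 4 -> ACC=16 [depth=0]
Event 12 (EXEC): [MAIN] PC=6: DEC 5 -> ACC=11 [depth=0]
Event 13 (EXEC): [MAIN] PC=7: HALT [depth=0]
Max depth observed: 1

Answer: 1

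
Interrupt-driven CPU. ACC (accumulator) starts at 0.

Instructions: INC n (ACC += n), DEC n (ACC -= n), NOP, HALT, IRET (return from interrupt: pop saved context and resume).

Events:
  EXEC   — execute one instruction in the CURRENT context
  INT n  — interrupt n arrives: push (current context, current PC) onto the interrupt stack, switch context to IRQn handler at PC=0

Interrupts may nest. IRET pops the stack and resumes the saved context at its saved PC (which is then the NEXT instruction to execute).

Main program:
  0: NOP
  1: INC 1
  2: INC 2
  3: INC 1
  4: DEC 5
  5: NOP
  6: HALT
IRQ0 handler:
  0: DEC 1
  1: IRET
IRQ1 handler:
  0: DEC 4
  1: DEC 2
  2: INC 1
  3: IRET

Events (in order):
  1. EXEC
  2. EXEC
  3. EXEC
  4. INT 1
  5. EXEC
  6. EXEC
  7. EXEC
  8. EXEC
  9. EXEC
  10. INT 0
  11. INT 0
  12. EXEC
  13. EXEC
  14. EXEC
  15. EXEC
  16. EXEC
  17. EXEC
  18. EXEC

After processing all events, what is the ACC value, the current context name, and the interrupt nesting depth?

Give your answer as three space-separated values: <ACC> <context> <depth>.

Answer: -8 MAIN 0

Derivation:
Event 1 (EXEC): [MAIN] PC=0: NOP
Event 2 (EXEC): [MAIN] PC=1: INC 1 -> ACC=1
Event 3 (EXEC): [MAIN] PC=2: INC 2 -> ACC=3
Event 4 (INT 1): INT 1 arrives: push (MAIN, PC=3), enter IRQ1 at PC=0 (depth now 1)
Event 5 (EXEC): [IRQ1] PC=0: DEC 4 -> ACC=-1
Event 6 (EXEC): [IRQ1] PC=1: DEC 2 -> ACC=-3
Event 7 (EXEC): [IRQ1] PC=2: INC 1 -> ACC=-2
Event 8 (EXEC): [IRQ1] PC=3: IRET -> resume MAIN at PC=3 (depth now 0)
Event 9 (EXEC): [MAIN] PC=3: INC 1 -> ACC=-1
Event 10 (INT 0): INT 0 arrives: push (MAIN, PC=4), enter IRQ0 at PC=0 (depth now 1)
Event 11 (INT 0): INT 0 arrives: push (IRQ0, PC=0), enter IRQ0 at PC=0 (depth now 2)
Event 12 (EXEC): [IRQ0] PC=0: DEC 1 -> ACC=-2
Event 13 (EXEC): [IRQ0] PC=1: IRET -> resume IRQ0 at PC=0 (depth now 1)
Event 14 (EXEC): [IRQ0] PC=0: DEC 1 -> ACC=-3
Event 15 (EXEC): [IRQ0] PC=1: IRET -> resume MAIN at PC=4 (depth now 0)
Event 16 (EXEC): [MAIN] PC=4: DEC 5 -> ACC=-8
Event 17 (EXEC): [MAIN] PC=5: NOP
Event 18 (EXEC): [MAIN] PC=6: HALT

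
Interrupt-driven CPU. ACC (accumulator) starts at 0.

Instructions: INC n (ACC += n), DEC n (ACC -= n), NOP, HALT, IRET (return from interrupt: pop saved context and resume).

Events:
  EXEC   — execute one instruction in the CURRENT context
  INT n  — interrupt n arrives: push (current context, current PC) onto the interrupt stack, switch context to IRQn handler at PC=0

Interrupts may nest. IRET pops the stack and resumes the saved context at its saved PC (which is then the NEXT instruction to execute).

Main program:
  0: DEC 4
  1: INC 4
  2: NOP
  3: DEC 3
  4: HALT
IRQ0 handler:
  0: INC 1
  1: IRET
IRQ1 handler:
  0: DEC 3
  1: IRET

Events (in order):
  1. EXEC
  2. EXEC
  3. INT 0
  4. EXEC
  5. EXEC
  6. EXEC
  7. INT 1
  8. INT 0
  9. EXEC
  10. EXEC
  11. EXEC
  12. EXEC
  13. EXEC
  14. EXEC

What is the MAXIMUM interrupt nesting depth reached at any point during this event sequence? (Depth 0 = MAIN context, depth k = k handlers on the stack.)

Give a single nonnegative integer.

Event 1 (EXEC): [MAIN] PC=0: DEC 4 -> ACC=-4 [depth=0]
Event 2 (EXEC): [MAIN] PC=1: INC 4 -> ACC=0 [depth=0]
Event 3 (INT 0): INT 0 arrives: push (MAIN, PC=2), enter IRQ0 at PC=0 (depth now 1) [depth=1]
Event 4 (EXEC): [IRQ0] PC=0: INC 1 -> ACC=1 [depth=1]
Event 5 (EXEC): [IRQ0] PC=1: IRET -> resume MAIN at PC=2 (depth now 0) [depth=0]
Event 6 (EXEC): [MAIN] PC=2: NOP [depth=0]
Event 7 (INT 1): INT 1 arrives: push (MAIN, PC=3), enter IRQ1 at PC=0 (depth now 1) [depth=1]
Event 8 (INT 0): INT 0 arrives: push (IRQ1, PC=0), enter IRQ0 at PC=0 (depth now 2) [depth=2]
Event 9 (EXEC): [IRQ0] PC=0: INC 1 -> ACC=2 [depth=2]
Event 10 (EXEC): [IRQ0] PC=1: IRET -> resume IRQ1 at PC=0 (depth now 1) [depth=1]
Event 11 (EXEC): [IRQ1] PC=0: DEC 3 -> ACC=-1 [depth=1]
Event 12 (EXEC): [IRQ1] PC=1: IRET -> resume MAIN at PC=3 (depth now 0) [depth=0]
Event 13 (EXEC): [MAIN] PC=3: DEC 3 -> ACC=-4 [depth=0]
Event 14 (EXEC): [MAIN] PC=4: HALT [depth=0]
Max depth observed: 2

Answer: 2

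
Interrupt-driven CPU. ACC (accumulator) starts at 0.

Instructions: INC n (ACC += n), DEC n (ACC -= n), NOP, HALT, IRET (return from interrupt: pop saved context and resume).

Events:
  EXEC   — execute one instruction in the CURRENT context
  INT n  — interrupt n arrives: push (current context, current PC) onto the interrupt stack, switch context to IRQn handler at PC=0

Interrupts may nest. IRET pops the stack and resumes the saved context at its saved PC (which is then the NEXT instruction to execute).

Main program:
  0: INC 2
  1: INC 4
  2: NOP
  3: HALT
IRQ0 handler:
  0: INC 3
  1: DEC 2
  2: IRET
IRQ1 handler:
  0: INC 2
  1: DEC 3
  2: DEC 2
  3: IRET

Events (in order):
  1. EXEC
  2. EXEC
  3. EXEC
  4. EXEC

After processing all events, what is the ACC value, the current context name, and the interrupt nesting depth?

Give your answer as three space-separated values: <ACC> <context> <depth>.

Event 1 (EXEC): [MAIN] PC=0: INC 2 -> ACC=2
Event 2 (EXEC): [MAIN] PC=1: INC 4 -> ACC=6
Event 3 (EXEC): [MAIN] PC=2: NOP
Event 4 (EXEC): [MAIN] PC=3: HALT

Answer: 6 MAIN 0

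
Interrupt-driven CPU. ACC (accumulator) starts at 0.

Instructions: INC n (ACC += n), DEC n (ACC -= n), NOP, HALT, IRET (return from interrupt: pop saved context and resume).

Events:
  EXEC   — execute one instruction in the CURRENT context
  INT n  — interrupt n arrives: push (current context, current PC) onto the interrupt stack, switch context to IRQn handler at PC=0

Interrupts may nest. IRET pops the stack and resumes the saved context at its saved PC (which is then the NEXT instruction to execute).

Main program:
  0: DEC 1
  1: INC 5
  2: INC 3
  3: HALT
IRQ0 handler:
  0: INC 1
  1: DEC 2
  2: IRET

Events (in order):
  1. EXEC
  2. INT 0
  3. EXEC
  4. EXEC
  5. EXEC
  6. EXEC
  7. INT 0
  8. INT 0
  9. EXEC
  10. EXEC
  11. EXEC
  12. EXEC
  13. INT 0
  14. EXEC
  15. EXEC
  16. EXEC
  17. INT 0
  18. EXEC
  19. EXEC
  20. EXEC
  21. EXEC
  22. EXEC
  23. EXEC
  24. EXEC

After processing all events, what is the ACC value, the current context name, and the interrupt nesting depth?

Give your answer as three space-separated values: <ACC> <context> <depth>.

Answer: 2 MAIN 0

Derivation:
Event 1 (EXEC): [MAIN] PC=0: DEC 1 -> ACC=-1
Event 2 (INT 0): INT 0 arrives: push (MAIN, PC=1), enter IRQ0 at PC=0 (depth now 1)
Event 3 (EXEC): [IRQ0] PC=0: INC 1 -> ACC=0
Event 4 (EXEC): [IRQ0] PC=1: DEC 2 -> ACC=-2
Event 5 (EXEC): [IRQ0] PC=2: IRET -> resume MAIN at PC=1 (depth now 0)
Event 6 (EXEC): [MAIN] PC=1: INC 5 -> ACC=3
Event 7 (INT 0): INT 0 arrives: push (MAIN, PC=2), enter IRQ0 at PC=0 (depth now 1)
Event 8 (INT 0): INT 0 arrives: push (IRQ0, PC=0), enter IRQ0 at PC=0 (depth now 2)
Event 9 (EXEC): [IRQ0] PC=0: INC 1 -> ACC=4
Event 10 (EXEC): [IRQ0] PC=1: DEC 2 -> ACC=2
Event 11 (EXEC): [IRQ0] PC=2: IRET -> resume IRQ0 at PC=0 (depth now 1)
Event 12 (EXEC): [IRQ0] PC=0: INC 1 -> ACC=3
Event 13 (INT 0): INT 0 arrives: push (IRQ0, PC=1), enter IRQ0 at PC=0 (depth now 2)
Event 14 (EXEC): [IRQ0] PC=0: INC 1 -> ACC=4
Event 15 (EXEC): [IRQ0] PC=1: DEC 2 -> ACC=2
Event 16 (EXEC): [IRQ0] PC=2: IRET -> resume IRQ0 at PC=1 (depth now 1)
Event 17 (INT 0): INT 0 arrives: push (IRQ0, PC=1), enter IRQ0 at PC=0 (depth now 2)
Event 18 (EXEC): [IRQ0] PC=0: INC 1 -> ACC=3
Event 19 (EXEC): [IRQ0] PC=1: DEC 2 -> ACC=1
Event 20 (EXEC): [IRQ0] PC=2: IRET -> resume IRQ0 at PC=1 (depth now 1)
Event 21 (EXEC): [IRQ0] PC=1: DEC 2 -> ACC=-1
Event 22 (EXEC): [IRQ0] PC=2: IRET -> resume MAIN at PC=2 (depth now 0)
Event 23 (EXEC): [MAIN] PC=2: INC 3 -> ACC=2
Event 24 (EXEC): [MAIN] PC=3: HALT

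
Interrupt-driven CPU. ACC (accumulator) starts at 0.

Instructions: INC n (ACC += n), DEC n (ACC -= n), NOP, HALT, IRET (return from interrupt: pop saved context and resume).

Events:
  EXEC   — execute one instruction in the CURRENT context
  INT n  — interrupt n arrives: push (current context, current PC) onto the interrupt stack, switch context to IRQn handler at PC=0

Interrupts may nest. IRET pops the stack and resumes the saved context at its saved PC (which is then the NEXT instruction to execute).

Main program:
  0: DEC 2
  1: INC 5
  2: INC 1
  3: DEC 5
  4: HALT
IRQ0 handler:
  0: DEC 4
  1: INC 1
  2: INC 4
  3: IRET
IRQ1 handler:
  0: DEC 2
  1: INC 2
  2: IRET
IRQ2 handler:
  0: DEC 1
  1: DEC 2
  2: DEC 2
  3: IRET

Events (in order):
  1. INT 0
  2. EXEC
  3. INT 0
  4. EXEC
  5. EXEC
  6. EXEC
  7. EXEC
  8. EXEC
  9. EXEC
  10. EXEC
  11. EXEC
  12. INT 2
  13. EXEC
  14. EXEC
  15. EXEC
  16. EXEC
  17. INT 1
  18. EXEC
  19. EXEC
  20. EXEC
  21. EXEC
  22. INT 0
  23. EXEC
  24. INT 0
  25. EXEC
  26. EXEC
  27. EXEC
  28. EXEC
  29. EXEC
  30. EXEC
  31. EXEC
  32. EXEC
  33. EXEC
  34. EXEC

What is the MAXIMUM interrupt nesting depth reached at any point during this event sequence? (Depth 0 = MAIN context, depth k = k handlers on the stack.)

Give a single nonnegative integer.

Answer: 2

Derivation:
Event 1 (INT 0): INT 0 arrives: push (MAIN, PC=0), enter IRQ0 at PC=0 (depth now 1) [depth=1]
Event 2 (EXEC): [IRQ0] PC=0: DEC 4 -> ACC=-4 [depth=1]
Event 3 (INT 0): INT 0 arrives: push (IRQ0, PC=1), enter IRQ0 at PC=0 (depth now 2) [depth=2]
Event 4 (EXEC): [IRQ0] PC=0: DEC 4 -> ACC=-8 [depth=2]
Event 5 (EXEC): [IRQ0] PC=1: INC 1 -> ACC=-7 [depth=2]
Event 6 (EXEC): [IRQ0] PC=2: INC 4 -> ACC=-3 [depth=2]
Event 7 (EXEC): [IRQ0] PC=3: IRET -> resume IRQ0 at PC=1 (depth now 1) [depth=1]
Event 8 (EXEC): [IRQ0] PC=1: INC 1 -> ACC=-2 [depth=1]
Event 9 (EXEC): [IRQ0] PC=2: INC 4 -> ACC=2 [depth=1]
Event 10 (EXEC): [IRQ0] PC=3: IRET -> resume MAIN at PC=0 (depth now 0) [depth=0]
Event 11 (EXEC): [MAIN] PC=0: DEC 2 -> ACC=0 [depth=0]
Event 12 (INT 2): INT 2 arrives: push (MAIN, PC=1), enter IRQ2 at PC=0 (depth now 1) [depth=1]
Event 13 (EXEC): [IRQ2] PC=0: DEC 1 -> ACC=-1 [depth=1]
Event 14 (EXEC): [IRQ2] PC=1: DEC 2 -> ACC=-3 [depth=1]
Event 15 (EXEC): [IRQ2] PC=2: DEC 2 -> ACC=-5 [depth=1]
Event 16 (EXEC): [IRQ2] PC=3: IRET -> resume MAIN at PC=1 (depth now 0) [depth=0]
Event 17 (INT 1): INT 1 arrives: push (MAIN, PC=1), enter IRQ1 at PC=0 (depth now 1) [depth=1]
Event 18 (EXEC): [IRQ1] PC=0: DEC 2 -> ACC=-7 [depth=1]
Event 19 (EXEC): [IRQ1] PC=1: INC 2 -> ACC=-5 [depth=1]
Event 20 (EXEC): [IRQ1] PC=2: IRET -> resume MAIN at PC=1 (depth now 0) [depth=0]
Event 21 (EXEC): [MAIN] PC=1: INC 5 -> ACC=0 [depth=0]
Event 22 (INT 0): INT 0 arrives: push (MAIN, PC=2), enter IRQ0 at PC=0 (depth now 1) [depth=1]
Event 23 (EXEC): [IRQ0] PC=0: DEC 4 -> ACC=-4 [depth=1]
Event 24 (INT 0): INT 0 arrives: push (IRQ0, PC=1), enter IRQ0 at PC=0 (depth now 2) [depth=2]
Event 25 (EXEC): [IRQ0] PC=0: DEC 4 -> ACC=-8 [depth=2]
Event 26 (EXEC): [IRQ0] PC=1: INC 1 -> ACC=-7 [depth=2]
Event 27 (EXEC): [IRQ0] PC=2: INC 4 -> ACC=-3 [depth=2]
Event 28 (EXEC): [IRQ0] PC=3: IRET -> resume IRQ0 at PC=1 (depth now 1) [depth=1]
Event 29 (EXEC): [IRQ0] PC=1: INC 1 -> ACC=-2 [depth=1]
Event 30 (EXEC): [IRQ0] PC=2: INC 4 -> ACC=2 [depth=1]
Event 31 (EXEC): [IRQ0] PC=3: IRET -> resume MAIN at PC=2 (depth now 0) [depth=0]
Event 32 (EXEC): [MAIN] PC=2: INC 1 -> ACC=3 [depth=0]
Event 33 (EXEC): [MAIN] PC=3: DEC 5 -> ACC=-2 [depth=0]
Event 34 (EXEC): [MAIN] PC=4: HALT [depth=0]
Max depth observed: 2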